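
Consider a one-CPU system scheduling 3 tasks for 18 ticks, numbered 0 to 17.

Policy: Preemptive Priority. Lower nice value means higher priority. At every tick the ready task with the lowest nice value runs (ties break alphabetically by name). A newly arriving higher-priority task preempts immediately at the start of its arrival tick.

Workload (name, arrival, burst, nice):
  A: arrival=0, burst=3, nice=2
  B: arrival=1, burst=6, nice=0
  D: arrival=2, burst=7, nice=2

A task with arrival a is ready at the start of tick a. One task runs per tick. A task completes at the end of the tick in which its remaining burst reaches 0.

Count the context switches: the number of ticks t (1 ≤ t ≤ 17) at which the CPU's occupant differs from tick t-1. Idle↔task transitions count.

context switches = 4

t=0: ready={A} → run A
t=1: ready={A,B} → run B
t=2: ready={A,B,D} → run B
t=3: ready={A,B,D} → run B
t=4: ready={A,B,D} → run B
t=5: ready={A,B,D} → run B
t=6: ready={A,B,D} → run B
t=7: ready={A,D} → run A
t=8: ready={A,D} → run A
t=9: ready={D} → run D
t=10: ready={D} → run D
t=11: ready={D} → run D
t=12: ready={D} → run D
t=13: ready={D} → run D
t=14: ready={D} → run D
t=15: ready={D} → run D
t=16: (idle)
t=17: (idle)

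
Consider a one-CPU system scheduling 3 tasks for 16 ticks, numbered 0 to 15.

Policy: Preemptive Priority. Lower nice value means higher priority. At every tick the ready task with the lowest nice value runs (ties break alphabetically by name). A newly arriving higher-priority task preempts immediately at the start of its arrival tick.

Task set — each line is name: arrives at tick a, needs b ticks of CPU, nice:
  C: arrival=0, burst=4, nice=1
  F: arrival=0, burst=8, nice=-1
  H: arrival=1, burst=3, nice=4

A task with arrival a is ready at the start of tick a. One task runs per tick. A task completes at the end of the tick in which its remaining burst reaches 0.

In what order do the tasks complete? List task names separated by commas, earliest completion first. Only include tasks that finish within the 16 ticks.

completion order = F, C, H

t=0: ready={C,F} → run F
t=1: ready={C,F,H} → run F
t=2: ready={C,F,H} → run F
t=3: ready={C,F,H} → run F
t=4: ready={C,F,H} → run F
t=5: ready={C,F,H} → run F
t=6: ready={C,F,H} → run F
t=7: ready={C,F,H} → run F
t=8: ready={C,H} → run C
t=9: ready={C,H} → run C
t=10: ready={C,H} → run C
t=11: ready={C,H} → run C
t=12: ready={H} → run H
t=13: ready={H} → run H
t=14: ready={H} → run H
t=15: (idle)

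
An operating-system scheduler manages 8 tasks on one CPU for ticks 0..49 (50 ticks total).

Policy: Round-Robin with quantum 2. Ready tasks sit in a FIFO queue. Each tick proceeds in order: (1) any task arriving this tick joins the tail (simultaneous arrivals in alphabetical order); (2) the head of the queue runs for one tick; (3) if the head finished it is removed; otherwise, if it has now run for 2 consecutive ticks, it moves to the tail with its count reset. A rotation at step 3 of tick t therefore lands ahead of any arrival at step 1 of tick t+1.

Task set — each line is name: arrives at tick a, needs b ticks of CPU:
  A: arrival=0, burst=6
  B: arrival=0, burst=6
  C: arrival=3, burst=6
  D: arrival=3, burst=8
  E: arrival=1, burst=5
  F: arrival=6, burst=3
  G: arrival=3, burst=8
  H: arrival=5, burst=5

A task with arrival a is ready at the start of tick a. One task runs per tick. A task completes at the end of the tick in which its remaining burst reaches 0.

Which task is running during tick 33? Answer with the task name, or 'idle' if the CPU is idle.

running at tick 33 = H

t=0: queue=[A,B] q_used=0 → run A
t=1: queue=[A,B,E] q_used=1 → run A
t=2: queue=[B,E,A] q_used=0 → run B
t=3: queue=[B,E,A,C,D,G] q_used=1 → run B
t=4: queue=[E,A,C,D,G,B] q_used=0 → run E
t=5: queue=[E,A,C,D,G,B,H] q_used=1 → run E
t=6: queue=[A,C,D,G,B,H,E,F] q_used=0 → run A
t=7: queue=[A,C,D,G,B,H,E,F] q_used=1 → run A
t=8: queue=[C,D,G,B,H,E,F,A] q_used=0 → run C
t=9: queue=[C,D,G,B,H,E,F,A] q_used=1 → run C
t=10: queue=[D,G,B,H,E,F,A,C] q_used=0 → run D
t=11: queue=[D,G,B,H,E,F,A,C] q_used=1 → run D
t=12: queue=[G,B,H,E,F,A,C,D] q_used=0 → run G
t=13: queue=[G,B,H,E,F,A,C,D] q_used=1 → run G
t=14: queue=[B,H,E,F,A,C,D,G] q_used=0 → run B
t=15: queue=[B,H,E,F,A,C,D,G] q_used=1 → run B
t=16: queue=[H,E,F,A,C,D,G,B] q_used=0 → run H
t=17: queue=[H,E,F,A,C,D,G,B] q_used=1 → run H
t=18: queue=[E,F,A,C,D,G,B,H] q_used=0 → run E
t=19: queue=[E,F,A,C,D,G,B,H] q_used=1 → run E
t=20: queue=[F,A,C,D,G,B,H,E] q_used=0 → run F
t=21: queue=[F,A,C,D,G,B,H,E] q_used=1 → run F
t=22: queue=[A,C,D,G,B,H,E,F] q_used=0 → run A
t=23: queue=[A,C,D,G,B,H,E,F] q_used=1 → run A
t=24: queue=[C,D,G,B,H,E,F] q_used=0 → run C
t=25: queue=[C,D,G,B,H,E,F] q_used=1 → run C
t=26: queue=[D,G,B,H,E,F,C] q_used=0 → run D
t=27: queue=[D,G,B,H,E,F,C] q_used=1 → run D
t=28: queue=[G,B,H,E,F,C,D] q_used=0 → run G
t=29: queue=[G,B,H,E,F,C,D] q_used=1 → run G
t=30: queue=[B,H,E,F,C,D,G] q_used=0 → run B
t=31: queue=[B,H,E,F,C,D,G] q_used=1 → run B
t=32: queue=[H,E,F,C,D,G] q_used=0 → run H
t=33: queue=[H,E,F,C,D,G] q_used=1 → run H
t=34: queue=[E,F,C,D,G,H] q_used=0 → run E
t=35: queue=[F,C,D,G,H] q_used=0 → run F
t=36: queue=[C,D,G,H] q_used=0 → run C
t=37: queue=[C,D,G,H] q_used=1 → run C
t=38: queue=[D,G,H] q_used=0 → run D
t=39: queue=[D,G,H] q_used=1 → run D
t=40: queue=[G,H,D] q_used=0 → run G
t=41: queue=[G,H,D] q_used=1 → run G
t=42: queue=[H,D,G] q_used=0 → run H
t=43: queue=[D,G] q_used=0 → run D
t=44: queue=[D,G] q_used=1 → run D
t=45: queue=[G] q_used=0 → run G
t=46: queue=[G] q_used=1 → run G
t=47: (idle)
t=48: (idle)
t=49: (idle)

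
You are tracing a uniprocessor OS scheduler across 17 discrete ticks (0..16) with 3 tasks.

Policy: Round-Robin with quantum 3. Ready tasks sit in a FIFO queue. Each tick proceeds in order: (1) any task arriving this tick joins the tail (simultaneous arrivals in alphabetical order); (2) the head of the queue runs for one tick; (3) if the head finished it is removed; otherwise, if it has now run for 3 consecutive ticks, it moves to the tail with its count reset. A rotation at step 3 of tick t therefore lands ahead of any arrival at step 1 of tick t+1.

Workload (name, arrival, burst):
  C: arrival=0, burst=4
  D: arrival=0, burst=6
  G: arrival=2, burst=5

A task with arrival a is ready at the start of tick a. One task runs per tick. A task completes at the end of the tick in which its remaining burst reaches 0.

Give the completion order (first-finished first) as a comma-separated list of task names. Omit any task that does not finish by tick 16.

t=0: queue=[C,D] q_used=0 → run C
t=1: queue=[C,D] q_used=1 → run C
t=2: queue=[C,D,G] q_used=2 → run C
t=3: queue=[D,G,C] q_used=0 → run D
t=4: queue=[D,G,C] q_used=1 → run D
t=5: queue=[D,G,C] q_used=2 → run D
t=6: queue=[G,C,D] q_used=0 → run G
t=7: queue=[G,C,D] q_used=1 → run G
t=8: queue=[G,C,D] q_used=2 → run G
t=9: queue=[C,D,G] q_used=0 → run C
t=10: queue=[D,G] q_used=0 → run D
t=11: queue=[D,G] q_used=1 → run D
t=12: queue=[D,G] q_used=2 → run D
t=13: queue=[G] q_used=0 → run G
t=14: queue=[G] q_used=1 → run G
t=15: (idle)
t=16: (idle)

completion order = C, D, G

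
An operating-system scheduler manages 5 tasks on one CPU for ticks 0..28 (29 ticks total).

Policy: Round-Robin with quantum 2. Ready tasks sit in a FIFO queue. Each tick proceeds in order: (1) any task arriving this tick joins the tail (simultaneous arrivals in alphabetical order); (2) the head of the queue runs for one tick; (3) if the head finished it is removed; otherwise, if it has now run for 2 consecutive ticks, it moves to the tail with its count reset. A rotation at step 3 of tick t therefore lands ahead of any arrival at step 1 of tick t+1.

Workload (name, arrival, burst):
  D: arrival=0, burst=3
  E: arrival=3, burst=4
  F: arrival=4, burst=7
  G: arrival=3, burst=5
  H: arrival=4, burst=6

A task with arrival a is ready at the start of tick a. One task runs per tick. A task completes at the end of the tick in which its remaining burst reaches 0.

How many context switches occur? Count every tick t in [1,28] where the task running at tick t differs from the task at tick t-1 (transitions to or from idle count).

context switches = 13

t=0: queue=[D] q_used=0 → run D
t=1: queue=[D] q_used=1 → run D
t=2: queue=[D] q_used=0 → run D
t=3: queue=[E,G] q_used=0 → run E
t=4: queue=[E,G,F,H] q_used=1 → run E
t=5: queue=[G,F,H,E] q_used=0 → run G
t=6: queue=[G,F,H,E] q_used=1 → run G
t=7: queue=[F,H,E,G] q_used=0 → run F
t=8: queue=[F,H,E,G] q_used=1 → run F
t=9: queue=[H,E,G,F] q_used=0 → run H
t=10: queue=[H,E,G,F] q_used=1 → run H
t=11: queue=[E,G,F,H] q_used=0 → run E
t=12: queue=[E,G,F,H] q_used=1 → run E
t=13: queue=[G,F,H] q_used=0 → run G
t=14: queue=[G,F,H] q_used=1 → run G
t=15: queue=[F,H,G] q_used=0 → run F
t=16: queue=[F,H,G] q_used=1 → run F
t=17: queue=[H,G,F] q_used=0 → run H
t=18: queue=[H,G,F] q_used=1 → run H
t=19: queue=[G,F,H] q_used=0 → run G
t=20: queue=[F,H] q_used=0 → run F
t=21: queue=[F,H] q_used=1 → run F
t=22: queue=[H,F] q_used=0 → run H
t=23: queue=[H,F] q_used=1 → run H
t=24: queue=[F] q_used=0 → run F
t=25: (idle)
t=26: (idle)
t=27: (idle)
t=28: (idle)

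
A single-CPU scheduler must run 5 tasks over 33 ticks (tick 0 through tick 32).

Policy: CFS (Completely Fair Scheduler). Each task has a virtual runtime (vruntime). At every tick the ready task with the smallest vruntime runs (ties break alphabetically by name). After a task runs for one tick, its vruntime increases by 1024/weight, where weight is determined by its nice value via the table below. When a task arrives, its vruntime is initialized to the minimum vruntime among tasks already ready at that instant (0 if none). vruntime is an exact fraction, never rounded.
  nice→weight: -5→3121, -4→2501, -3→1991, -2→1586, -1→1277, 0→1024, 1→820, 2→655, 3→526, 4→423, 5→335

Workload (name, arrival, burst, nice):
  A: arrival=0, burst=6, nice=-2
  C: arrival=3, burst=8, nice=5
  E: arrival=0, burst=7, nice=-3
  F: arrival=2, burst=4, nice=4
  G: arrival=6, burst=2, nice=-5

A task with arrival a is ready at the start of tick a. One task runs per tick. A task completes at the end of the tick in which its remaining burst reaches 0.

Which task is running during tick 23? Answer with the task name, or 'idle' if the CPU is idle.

running at tick 23 = C

t=0: vr[A=0 E=0] → run A
t=1: vr[A=512/793 E=0] → run E
t=2: vr[A=512/793 E=1024/1991 F=1024/1991] → run E
t=3: vr[A=512/793 C=1024/1991 E=2048/1991 F=1024/1991] → run C
t=4: vr[A=512/793 C=2381824/666985 E=2048/1991 F=1024/1991] → run F
t=5: vr[A=512/793 C=2381824/666985 E=2048/1991 F=2471936/842193] → run A
t=6: vr[A=1024/793 C=2381824/666985 E=2048/1991 F=2471936/842193 G=2048/1991] → run E
t=7: vr[A=1024/793 C=2381824/666985 E=3072/1991 F=2471936/842193 G=2048/1991] → run G
t=8: vr[A=1024/793 C=2381824/666985 E=3072/1991 F=2471936/842193 G=8430592/6213911] → run A
t=9: vr[A=1536/793 C=2381824/666985 E=3072/1991 F=2471936/842193 G=8430592/6213911] → run G
t=10: vr[A=1536/793 C=2381824/666985 E=3072/1991 F=2471936/842193] → run E
t=11: vr[A=1536/793 C=2381824/666985 E=4096/1991 F=2471936/842193] → run A
t=12: vr[A=2048/793 C=2381824/666985 E=4096/1991 F=2471936/842193] → run E
t=13: vr[A=2048/793 C=2381824/666985 E=5120/1991 F=2471936/842193] → run E
t=14: vr[A=2048/793 C=2381824/666985 E=6144/1991 F=2471936/842193] → run A
t=15: vr[A=2560/793 C=2381824/666985 E=6144/1991 F=2471936/842193] → run F
t=16: vr[A=2560/793 C=2381824/666985 E=6144/1991 F=4510720/842193] → run E
t=17: vr[A=2560/793 C=2381824/666985 F=4510720/842193] → run A
t=18: vr[C=2381824/666985 F=4510720/842193] → run C
t=19: vr[C=4420608/666985 F=4510720/842193] → run F
t=20: vr[C=4420608/666985 F=2183168/280731] → run C
t=21: vr[C=6459392/666985 F=2183168/280731] → run F
t=22: vr[C=6459392/666985] → run C
t=23: vr[C=8498176/666985] → run C
t=24: vr[C=2107392/133397] → run C
t=25: vr[C=12575744/666985] → run C
t=26: vr[C=14614528/666985] → run C
t=27: (idle)
t=28: (idle)
t=29: (idle)
t=30: (idle)
t=31: (idle)
t=32: (idle)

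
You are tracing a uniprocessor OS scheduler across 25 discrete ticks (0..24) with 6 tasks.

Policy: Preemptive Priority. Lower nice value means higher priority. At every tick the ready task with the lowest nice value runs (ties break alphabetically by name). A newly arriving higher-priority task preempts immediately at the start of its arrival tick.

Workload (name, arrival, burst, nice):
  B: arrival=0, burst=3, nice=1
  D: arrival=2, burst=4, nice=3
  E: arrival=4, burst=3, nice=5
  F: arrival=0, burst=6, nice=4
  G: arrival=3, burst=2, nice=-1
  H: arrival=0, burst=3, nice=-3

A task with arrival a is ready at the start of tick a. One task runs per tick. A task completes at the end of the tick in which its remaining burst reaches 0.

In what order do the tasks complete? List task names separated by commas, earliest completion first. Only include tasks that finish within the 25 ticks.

completion order = H, G, B, D, F, E

t=0: ready={B,F,H} → run H
t=1: ready={B,F,H} → run H
t=2: ready={B,D,F,H} → run H
t=3: ready={B,D,F,G} → run G
t=4: ready={B,D,E,F,G} → run G
t=5: ready={B,D,E,F} → run B
t=6: ready={B,D,E,F} → run B
t=7: ready={B,D,E,F} → run B
t=8: ready={D,E,F} → run D
t=9: ready={D,E,F} → run D
t=10: ready={D,E,F} → run D
t=11: ready={D,E,F} → run D
t=12: ready={E,F} → run F
t=13: ready={E,F} → run F
t=14: ready={E,F} → run F
t=15: ready={E,F} → run F
t=16: ready={E,F} → run F
t=17: ready={E,F} → run F
t=18: ready={E} → run E
t=19: ready={E} → run E
t=20: ready={E} → run E
t=21: (idle)
t=22: (idle)
t=23: (idle)
t=24: (idle)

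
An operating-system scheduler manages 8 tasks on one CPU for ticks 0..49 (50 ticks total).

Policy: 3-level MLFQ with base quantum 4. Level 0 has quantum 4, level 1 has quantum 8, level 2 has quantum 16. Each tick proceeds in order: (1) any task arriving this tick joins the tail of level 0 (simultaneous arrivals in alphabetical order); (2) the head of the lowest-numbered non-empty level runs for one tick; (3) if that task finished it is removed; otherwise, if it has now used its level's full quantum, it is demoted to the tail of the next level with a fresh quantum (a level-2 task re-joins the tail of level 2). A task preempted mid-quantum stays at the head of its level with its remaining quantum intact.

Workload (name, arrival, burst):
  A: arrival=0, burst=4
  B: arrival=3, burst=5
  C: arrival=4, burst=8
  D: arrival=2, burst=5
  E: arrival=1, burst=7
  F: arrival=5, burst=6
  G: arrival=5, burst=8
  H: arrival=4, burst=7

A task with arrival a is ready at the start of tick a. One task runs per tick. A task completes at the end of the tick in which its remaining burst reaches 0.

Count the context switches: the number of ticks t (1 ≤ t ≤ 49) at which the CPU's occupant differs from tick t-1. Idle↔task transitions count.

t=0: L0/L1/L2 = A/-/- → run A
t=1: L0/L1/L2 = AE/-/- → run A
t=2: L0/L1/L2 = AED/-/- → run A
t=3: L0/L1/L2 = AEDB/-/- → run A
t=4: L0/L1/L2 = EDBCH/-/- → run E
t=5: L0/L1/L2 = EDBCHFG/-/- → run E
t=6: L0/L1/L2 = EDBCHFG/-/- → run E
t=7: L0/L1/L2 = EDBCHFG/-/- → run E
t=8: L0/L1/L2 = DBCHFG/E/- → run D
t=9: L0/L1/L2 = DBCHFG/E/- → run D
t=10: L0/L1/L2 = DBCHFG/E/- → run D
t=11: L0/L1/L2 = DBCHFG/E/- → run D
t=12: L0/L1/L2 = BCHFG/ED/- → run B
t=13: L0/L1/L2 = BCHFG/ED/- → run B
t=14: L0/L1/L2 = BCHFG/ED/- → run B
t=15: L0/L1/L2 = BCHFG/ED/- → run B
t=16: L0/L1/L2 = CHFG/EDB/- → run C
t=17: L0/L1/L2 = CHFG/EDB/- → run C
t=18: L0/L1/L2 = CHFG/EDB/- → run C
t=19: L0/L1/L2 = CHFG/EDB/- → run C
t=20: L0/L1/L2 = HFG/EDBC/- → run H
t=21: L0/L1/L2 = HFG/EDBC/- → run H
t=22: L0/L1/L2 = HFG/EDBC/- → run H
t=23: L0/L1/L2 = HFG/EDBC/- → run H
t=24: L0/L1/L2 = FG/EDBCH/- → run F
t=25: L0/L1/L2 = FG/EDBCH/- → run F
t=26: L0/L1/L2 = FG/EDBCH/- → run F
t=27: L0/L1/L2 = FG/EDBCH/- → run F
t=28: L0/L1/L2 = G/EDBCHF/- → run G
t=29: L0/L1/L2 = G/EDBCHF/- → run G
t=30: L0/L1/L2 = G/EDBCHF/- → run G
t=31: L0/L1/L2 = G/EDBCHF/- → run G
t=32: L0/L1/L2 = -/EDBCHFG/- → run E
t=33: L0/L1/L2 = -/EDBCHFG/- → run E
t=34: L0/L1/L2 = -/EDBCHFG/- → run E
t=35: L0/L1/L2 = -/DBCHFG/- → run D
t=36: L0/L1/L2 = -/BCHFG/- → run B
t=37: L0/L1/L2 = -/CHFG/- → run C
t=38: L0/L1/L2 = -/CHFG/- → run C
t=39: L0/L1/L2 = -/CHFG/- → run C
t=40: L0/L1/L2 = -/CHFG/- → run C
t=41: L0/L1/L2 = -/HFG/- → run H
t=42: L0/L1/L2 = -/HFG/- → run H
t=43: L0/L1/L2 = -/HFG/- → run H
t=44: L0/L1/L2 = -/FG/- → run F
t=45: L0/L1/L2 = -/FG/- → run F
t=46: L0/L1/L2 = -/G/- → run G
t=47: L0/L1/L2 = -/G/- → run G
t=48: L0/L1/L2 = -/G/- → run G
t=49: L0/L1/L2 = -/G/- → run G

context switches = 14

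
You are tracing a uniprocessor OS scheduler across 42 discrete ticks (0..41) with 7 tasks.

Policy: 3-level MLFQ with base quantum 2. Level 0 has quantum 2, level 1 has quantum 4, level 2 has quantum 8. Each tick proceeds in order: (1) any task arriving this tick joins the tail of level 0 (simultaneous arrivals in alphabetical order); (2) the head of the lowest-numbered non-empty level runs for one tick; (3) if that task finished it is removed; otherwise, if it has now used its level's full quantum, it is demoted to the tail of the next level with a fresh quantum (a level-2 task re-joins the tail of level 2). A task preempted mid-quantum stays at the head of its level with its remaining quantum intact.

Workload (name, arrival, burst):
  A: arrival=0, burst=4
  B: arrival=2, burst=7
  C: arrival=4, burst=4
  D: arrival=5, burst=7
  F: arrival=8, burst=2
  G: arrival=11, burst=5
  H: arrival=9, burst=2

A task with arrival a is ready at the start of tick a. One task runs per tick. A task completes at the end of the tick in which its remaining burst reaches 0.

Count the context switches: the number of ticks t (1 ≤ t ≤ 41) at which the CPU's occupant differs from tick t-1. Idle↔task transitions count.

t=0: L0/L1/L2 = A/-/- → run A
t=1: L0/L1/L2 = A/-/- → run A
t=2: L0/L1/L2 = B/A/- → run B
t=3: L0/L1/L2 = B/A/- → run B
t=4: L0/L1/L2 = C/AB/- → run C
t=5: L0/L1/L2 = CD/AB/- → run C
t=6: L0/L1/L2 = D/ABC/- → run D
t=7: L0/L1/L2 = D/ABC/- → run D
t=8: L0/L1/L2 = F/ABCD/- → run F
t=9: L0/L1/L2 = FH/ABCD/- → run F
t=10: L0/L1/L2 = H/ABCD/- → run H
t=11: L0/L1/L2 = HG/ABCD/- → run H
t=12: L0/L1/L2 = G/ABCD/- → run G
t=13: L0/L1/L2 = G/ABCD/- → run G
t=14: L0/L1/L2 = -/ABCDG/- → run A
t=15: L0/L1/L2 = -/ABCDG/- → run A
t=16: L0/L1/L2 = -/BCDG/- → run B
t=17: L0/L1/L2 = -/BCDG/- → run B
t=18: L0/L1/L2 = -/BCDG/- → run B
t=19: L0/L1/L2 = -/BCDG/- → run B
t=20: L0/L1/L2 = -/CDG/B → run C
t=21: L0/L1/L2 = -/CDG/B → run C
t=22: L0/L1/L2 = -/DG/B → run D
t=23: L0/L1/L2 = -/DG/B → run D
t=24: L0/L1/L2 = -/DG/B → run D
t=25: L0/L1/L2 = -/DG/B → run D
t=26: L0/L1/L2 = -/G/BD → run G
t=27: L0/L1/L2 = -/G/BD → run G
t=28: L0/L1/L2 = -/G/BD → run G
t=29: L0/L1/L2 = -/-/BD → run B
t=30: L0/L1/L2 = -/-/D → run D
t=31: (idle)
t=32: (idle)
t=33: (idle)
t=34: (idle)
t=35: (idle)
t=36: (idle)
t=37: (idle)
t=38: (idle)
t=39: (idle)
t=40: (idle)
t=41: (idle)

context switches = 14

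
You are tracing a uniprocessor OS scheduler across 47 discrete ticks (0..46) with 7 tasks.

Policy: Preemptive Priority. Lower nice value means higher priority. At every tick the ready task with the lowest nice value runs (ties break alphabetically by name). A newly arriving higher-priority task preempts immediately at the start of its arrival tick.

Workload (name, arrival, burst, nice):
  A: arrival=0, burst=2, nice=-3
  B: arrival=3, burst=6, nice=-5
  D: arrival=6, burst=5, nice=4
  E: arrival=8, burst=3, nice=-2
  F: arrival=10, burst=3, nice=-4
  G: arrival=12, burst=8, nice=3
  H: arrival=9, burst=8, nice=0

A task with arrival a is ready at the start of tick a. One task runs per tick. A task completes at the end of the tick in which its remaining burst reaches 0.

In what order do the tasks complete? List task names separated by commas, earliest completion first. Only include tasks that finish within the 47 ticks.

t=0: ready={A} → run A
t=1: ready={A} → run A
t=2: (idle)
t=3: ready={B} → run B
t=4: ready={B} → run B
t=5: ready={B} → run B
t=6: ready={B,D} → run B
t=7: ready={B,D} → run B
t=8: ready={B,D,E} → run B
t=9: ready={D,E,H} → run E
t=10: ready={D,E,F,H} → run F
t=11: ready={D,E,F,H} → run F
t=12: ready={D,E,F,G,H} → run F
t=13: ready={D,E,G,H} → run E
t=14: ready={D,E,G,H} → run E
t=15: ready={D,G,H} → run H
t=16: ready={D,G,H} → run H
t=17: ready={D,G,H} → run H
t=18: ready={D,G,H} → run H
t=19: ready={D,G,H} → run H
t=20: ready={D,G,H} → run H
t=21: ready={D,G,H} → run H
t=22: ready={D,G,H} → run H
t=23: ready={D,G} → run G
t=24: ready={D,G} → run G
t=25: ready={D,G} → run G
t=26: ready={D,G} → run G
t=27: ready={D,G} → run G
t=28: ready={D,G} → run G
t=29: ready={D,G} → run G
t=30: ready={D,G} → run G
t=31: ready={D} → run D
t=32: ready={D} → run D
t=33: ready={D} → run D
t=34: ready={D} → run D
t=35: ready={D} → run D
t=36: (idle)
t=37: (idle)
t=38: (idle)
t=39: (idle)
t=40: (idle)
t=41: (idle)
t=42: (idle)
t=43: (idle)
t=44: (idle)
t=45: (idle)
t=46: (idle)

completion order = A, B, F, E, H, G, D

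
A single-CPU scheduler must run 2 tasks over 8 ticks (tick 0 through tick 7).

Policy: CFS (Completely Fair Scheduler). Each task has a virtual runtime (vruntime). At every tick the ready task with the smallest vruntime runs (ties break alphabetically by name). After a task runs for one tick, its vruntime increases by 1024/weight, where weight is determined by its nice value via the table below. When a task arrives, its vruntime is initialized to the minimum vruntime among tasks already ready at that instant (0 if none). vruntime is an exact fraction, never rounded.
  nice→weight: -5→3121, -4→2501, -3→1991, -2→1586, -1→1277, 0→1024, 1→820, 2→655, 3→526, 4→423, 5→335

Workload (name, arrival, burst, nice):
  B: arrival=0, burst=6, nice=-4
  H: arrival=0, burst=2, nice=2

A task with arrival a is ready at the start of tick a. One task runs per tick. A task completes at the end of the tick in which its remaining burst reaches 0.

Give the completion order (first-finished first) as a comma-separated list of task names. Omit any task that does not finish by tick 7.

t=0: vr[B=0 H=0] → run B
t=1: vr[B=1024/2501 H=0] → run H
t=2: vr[B=1024/2501 H=1024/655] → run B
t=3: vr[B=2048/2501 H=1024/655] → run B
t=4: vr[B=3072/2501 H=1024/655] → run B
t=5: vr[B=4096/2501 H=1024/655] → run H
t=6: vr[B=4096/2501] → run B
t=7: vr[B=5120/2501] → run B

completion order = H, B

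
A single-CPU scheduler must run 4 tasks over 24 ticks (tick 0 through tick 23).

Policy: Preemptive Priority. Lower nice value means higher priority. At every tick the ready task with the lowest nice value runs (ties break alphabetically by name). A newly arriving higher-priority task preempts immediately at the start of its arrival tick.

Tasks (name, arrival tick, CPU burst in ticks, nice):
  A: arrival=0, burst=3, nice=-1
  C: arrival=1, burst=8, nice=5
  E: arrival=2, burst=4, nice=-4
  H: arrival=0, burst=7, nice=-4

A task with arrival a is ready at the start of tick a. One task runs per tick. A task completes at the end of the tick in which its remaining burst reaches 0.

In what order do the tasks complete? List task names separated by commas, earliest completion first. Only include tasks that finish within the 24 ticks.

t=0: ready={A,H} → run H
t=1: ready={A,C,H} → run H
t=2: ready={A,C,E,H} → run E
t=3: ready={A,C,E,H} → run E
t=4: ready={A,C,E,H} → run E
t=5: ready={A,C,E,H} → run E
t=6: ready={A,C,H} → run H
t=7: ready={A,C,H} → run H
t=8: ready={A,C,H} → run H
t=9: ready={A,C,H} → run H
t=10: ready={A,C,H} → run H
t=11: ready={A,C} → run A
t=12: ready={A,C} → run A
t=13: ready={A,C} → run A
t=14: ready={C} → run C
t=15: ready={C} → run C
t=16: ready={C} → run C
t=17: ready={C} → run C
t=18: ready={C} → run C
t=19: ready={C} → run C
t=20: ready={C} → run C
t=21: ready={C} → run C
t=22: (idle)
t=23: (idle)

completion order = E, H, A, C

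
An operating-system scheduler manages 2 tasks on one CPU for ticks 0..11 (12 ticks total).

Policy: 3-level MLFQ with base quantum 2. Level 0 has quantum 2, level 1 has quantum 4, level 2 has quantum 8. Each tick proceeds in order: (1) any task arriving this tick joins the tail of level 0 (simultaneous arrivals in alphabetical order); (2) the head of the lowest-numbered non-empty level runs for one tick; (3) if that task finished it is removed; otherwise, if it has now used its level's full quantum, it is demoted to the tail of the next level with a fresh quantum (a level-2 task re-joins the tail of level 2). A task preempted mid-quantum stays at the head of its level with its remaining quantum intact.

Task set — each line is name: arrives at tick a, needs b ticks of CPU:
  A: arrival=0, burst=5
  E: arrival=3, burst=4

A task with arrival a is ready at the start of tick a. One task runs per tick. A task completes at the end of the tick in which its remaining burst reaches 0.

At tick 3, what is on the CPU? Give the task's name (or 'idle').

running at tick 3 = E

t=0: L0/L1/L2 = A/-/- → run A
t=1: L0/L1/L2 = A/-/- → run A
t=2: L0/L1/L2 = -/A/- → run A
t=3: L0/L1/L2 = E/A/- → run E
t=4: L0/L1/L2 = E/A/- → run E
t=5: L0/L1/L2 = -/AE/- → run A
t=6: L0/L1/L2 = -/AE/- → run A
t=7: L0/L1/L2 = -/E/- → run E
t=8: L0/L1/L2 = -/E/- → run E
t=9: (idle)
t=10: (idle)
t=11: (idle)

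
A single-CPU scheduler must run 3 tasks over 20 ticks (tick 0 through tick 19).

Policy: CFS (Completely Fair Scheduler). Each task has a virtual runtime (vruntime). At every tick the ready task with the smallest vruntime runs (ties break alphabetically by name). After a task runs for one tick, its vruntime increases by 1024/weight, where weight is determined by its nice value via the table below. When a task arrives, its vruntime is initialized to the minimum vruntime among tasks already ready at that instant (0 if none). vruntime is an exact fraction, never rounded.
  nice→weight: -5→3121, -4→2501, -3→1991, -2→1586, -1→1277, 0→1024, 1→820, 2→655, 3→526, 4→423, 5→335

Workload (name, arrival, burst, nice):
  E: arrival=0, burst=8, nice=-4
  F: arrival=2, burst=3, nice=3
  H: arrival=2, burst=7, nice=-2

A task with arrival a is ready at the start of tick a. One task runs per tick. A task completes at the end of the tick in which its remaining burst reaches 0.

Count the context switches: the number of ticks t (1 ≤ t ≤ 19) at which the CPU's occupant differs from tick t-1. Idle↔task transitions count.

context switches = 13

t=0: vr[E=0] → run E
t=1: vr[E=1024/2501] → run E
t=2: vr[E=2048/2501 F=2048/2501 H=2048/2501] → run E
t=3: vr[E=3072/2501 F=2048/2501 H=2048/2501] → run F
t=4: vr[E=3072/2501 F=1819136/657763 H=2048/2501] → run H
t=5: vr[E=3072/2501 F=1819136/657763 H=47616/32513] → run E
t=6: vr[E=4096/2501 F=1819136/657763 H=47616/32513] → run H
t=7: vr[E=4096/2501 F=1819136/657763 H=68608/32513] → run E
t=8: vr[E=5120/2501 F=1819136/657763 H=68608/32513] → run E
t=9: vr[E=6144/2501 F=1819136/657763 H=68608/32513] → run H
t=10: vr[E=6144/2501 F=1819136/657763 H=89600/32513] → run E
t=11: vr[E=7168/2501 F=1819136/657763 H=89600/32513] → run H
t=12: vr[E=7168/2501 F=1819136/657763 H=110592/32513] → run F
t=13: vr[E=7168/2501 F=3099648/657763 H=110592/32513] → run E
t=14: vr[F=3099648/657763 H=110592/32513] → run H
t=15: vr[F=3099648/657763 H=131584/32513] → run H
t=16: vr[F=3099648/657763 H=152576/32513] → run H
t=17: vr[F=3099648/657763] → run F
t=18: (idle)
t=19: (idle)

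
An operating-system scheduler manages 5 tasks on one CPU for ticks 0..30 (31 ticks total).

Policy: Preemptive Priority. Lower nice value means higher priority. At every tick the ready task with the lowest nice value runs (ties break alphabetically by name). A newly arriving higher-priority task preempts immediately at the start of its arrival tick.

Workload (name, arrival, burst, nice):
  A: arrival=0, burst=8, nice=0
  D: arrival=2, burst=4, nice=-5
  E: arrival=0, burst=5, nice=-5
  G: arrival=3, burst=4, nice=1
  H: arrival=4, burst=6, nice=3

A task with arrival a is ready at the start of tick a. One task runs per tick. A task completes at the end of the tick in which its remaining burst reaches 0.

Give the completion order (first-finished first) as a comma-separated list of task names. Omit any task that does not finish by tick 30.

t=0: ready={A,E} → run E
t=1: ready={A,E} → run E
t=2: ready={A,D,E} → run D
t=3: ready={A,D,E,G} → run D
t=4: ready={A,D,E,G,H} → run D
t=5: ready={A,D,E,G,H} → run D
t=6: ready={A,E,G,H} → run E
t=7: ready={A,E,G,H} → run E
t=8: ready={A,E,G,H} → run E
t=9: ready={A,G,H} → run A
t=10: ready={A,G,H} → run A
t=11: ready={A,G,H} → run A
t=12: ready={A,G,H} → run A
t=13: ready={A,G,H} → run A
t=14: ready={A,G,H} → run A
t=15: ready={A,G,H} → run A
t=16: ready={A,G,H} → run A
t=17: ready={G,H} → run G
t=18: ready={G,H} → run G
t=19: ready={G,H} → run G
t=20: ready={G,H} → run G
t=21: ready={H} → run H
t=22: ready={H} → run H
t=23: ready={H} → run H
t=24: ready={H} → run H
t=25: ready={H} → run H
t=26: ready={H} → run H
t=27: (idle)
t=28: (idle)
t=29: (idle)
t=30: (idle)

completion order = D, E, A, G, H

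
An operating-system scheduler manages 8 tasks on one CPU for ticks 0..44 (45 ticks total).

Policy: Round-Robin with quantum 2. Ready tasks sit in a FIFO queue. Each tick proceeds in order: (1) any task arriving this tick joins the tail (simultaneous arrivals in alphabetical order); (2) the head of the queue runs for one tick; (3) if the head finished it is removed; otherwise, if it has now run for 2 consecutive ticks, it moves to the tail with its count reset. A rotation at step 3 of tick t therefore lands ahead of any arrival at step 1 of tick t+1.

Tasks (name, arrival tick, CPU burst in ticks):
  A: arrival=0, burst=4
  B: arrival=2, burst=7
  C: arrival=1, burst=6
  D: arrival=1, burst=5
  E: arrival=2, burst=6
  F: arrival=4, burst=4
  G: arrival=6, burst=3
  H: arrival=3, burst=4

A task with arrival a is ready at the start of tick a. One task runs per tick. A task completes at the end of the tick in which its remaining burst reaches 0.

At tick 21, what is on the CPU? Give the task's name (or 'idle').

running at tick 21 = G

t=0: queue=[A] q_used=0 → run A
t=1: queue=[A,C,D] q_used=1 → run A
t=2: queue=[C,D,A,B,E] q_used=0 → run C
t=3: queue=[C,D,A,B,E,H] q_used=1 → run C
t=4: queue=[D,A,B,E,H,C,F] q_used=0 → run D
t=5: queue=[D,A,B,E,H,C,F] q_used=1 → run D
t=6: queue=[A,B,E,H,C,F,D,G] q_used=0 → run A
t=7: queue=[A,B,E,H,C,F,D,G] q_used=1 → run A
t=8: queue=[B,E,H,C,F,D,G] q_used=0 → run B
t=9: queue=[B,E,H,C,F,D,G] q_used=1 → run B
t=10: queue=[E,H,C,F,D,G,B] q_used=0 → run E
t=11: queue=[E,H,C,F,D,G,B] q_used=1 → run E
t=12: queue=[H,C,F,D,G,B,E] q_used=0 → run H
t=13: queue=[H,C,F,D,G,B,E] q_used=1 → run H
t=14: queue=[C,F,D,G,B,E,H] q_used=0 → run C
t=15: queue=[C,F,D,G,B,E,H] q_used=1 → run C
t=16: queue=[F,D,G,B,E,H,C] q_used=0 → run F
t=17: queue=[F,D,G,B,E,H,C] q_used=1 → run F
t=18: queue=[D,G,B,E,H,C,F] q_used=0 → run D
t=19: queue=[D,G,B,E,H,C,F] q_used=1 → run D
t=20: queue=[G,B,E,H,C,F,D] q_used=0 → run G
t=21: queue=[G,B,E,H,C,F,D] q_used=1 → run G
t=22: queue=[B,E,H,C,F,D,G] q_used=0 → run B
t=23: queue=[B,E,H,C,F,D,G] q_used=1 → run B
t=24: queue=[E,H,C,F,D,G,B] q_used=0 → run E
t=25: queue=[E,H,C,F,D,G,B] q_used=1 → run E
t=26: queue=[H,C,F,D,G,B,E] q_used=0 → run H
t=27: queue=[H,C,F,D,G,B,E] q_used=1 → run H
t=28: queue=[C,F,D,G,B,E] q_used=0 → run C
t=29: queue=[C,F,D,G,B,E] q_used=1 → run C
t=30: queue=[F,D,G,B,E] q_used=0 → run F
t=31: queue=[F,D,G,B,E] q_used=1 → run F
t=32: queue=[D,G,B,E] q_used=0 → run D
t=33: queue=[G,B,E] q_used=0 → run G
t=34: queue=[B,E] q_used=0 → run B
t=35: queue=[B,E] q_used=1 → run B
t=36: queue=[E,B] q_used=0 → run E
t=37: queue=[E,B] q_used=1 → run E
t=38: queue=[B] q_used=0 → run B
t=39: (idle)
t=40: (idle)
t=41: (idle)
t=42: (idle)
t=43: (idle)
t=44: (idle)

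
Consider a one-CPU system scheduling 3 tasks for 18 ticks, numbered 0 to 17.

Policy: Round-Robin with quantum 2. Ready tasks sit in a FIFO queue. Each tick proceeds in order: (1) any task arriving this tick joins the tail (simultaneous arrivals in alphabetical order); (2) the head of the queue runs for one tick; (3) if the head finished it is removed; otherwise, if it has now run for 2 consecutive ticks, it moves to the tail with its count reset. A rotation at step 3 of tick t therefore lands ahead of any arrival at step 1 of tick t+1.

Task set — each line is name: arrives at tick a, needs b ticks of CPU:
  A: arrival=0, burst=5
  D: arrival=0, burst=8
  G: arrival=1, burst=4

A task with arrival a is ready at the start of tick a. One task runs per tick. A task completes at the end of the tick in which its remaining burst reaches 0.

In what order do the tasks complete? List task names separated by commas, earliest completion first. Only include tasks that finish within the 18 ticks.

t=0: queue=[A,D] q_used=0 → run A
t=1: queue=[A,D,G] q_used=1 → run A
t=2: queue=[D,G,A] q_used=0 → run D
t=3: queue=[D,G,A] q_used=1 → run D
t=4: queue=[G,A,D] q_used=0 → run G
t=5: queue=[G,A,D] q_used=1 → run G
t=6: queue=[A,D,G] q_used=0 → run A
t=7: queue=[A,D,G] q_used=1 → run A
t=8: queue=[D,G,A] q_used=0 → run D
t=9: queue=[D,G,A] q_used=1 → run D
t=10: queue=[G,A,D] q_used=0 → run G
t=11: queue=[G,A,D] q_used=1 → run G
t=12: queue=[A,D] q_used=0 → run A
t=13: queue=[D] q_used=0 → run D
t=14: queue=[D] q_used=1 → run D
t=15: queue=[D] q_used=0 → run D
t=16: queue=[D] q_used=1 → run D
t=17: (idle)

completion order = G, A, D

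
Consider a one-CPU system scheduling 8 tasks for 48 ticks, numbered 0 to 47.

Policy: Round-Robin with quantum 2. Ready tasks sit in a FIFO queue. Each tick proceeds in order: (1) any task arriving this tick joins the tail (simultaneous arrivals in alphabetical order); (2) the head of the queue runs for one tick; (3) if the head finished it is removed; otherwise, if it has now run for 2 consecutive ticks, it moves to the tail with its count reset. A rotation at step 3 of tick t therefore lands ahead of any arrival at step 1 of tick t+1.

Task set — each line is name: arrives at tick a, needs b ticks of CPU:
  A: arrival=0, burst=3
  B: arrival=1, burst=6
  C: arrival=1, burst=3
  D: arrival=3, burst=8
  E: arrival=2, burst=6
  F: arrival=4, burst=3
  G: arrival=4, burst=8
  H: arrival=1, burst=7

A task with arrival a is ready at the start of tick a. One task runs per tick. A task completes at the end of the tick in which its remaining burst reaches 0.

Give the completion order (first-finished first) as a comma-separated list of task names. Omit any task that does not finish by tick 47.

t=0: queue=[A] q_used=0 → run A
t=1: queue=[A,B,C,H] q_used=1 → run A
t=2: queue=[B,C,H,A,E] q_used=0 → run B
t=3: queue=[B,C,H,A,E,D] q_used=1 → run B
t=4: queue=[C,H,A,E,D,B,F,G] q_used=0 → run C
t=5: queue=[C,H,A,E,D,B,F,G] q_used=1 → run C
t=6: queue=[H,A,E,D,B,F,G,C] q_used=0 → run H
t=7: queue=[H,A,E,D,B,F,G,C] q_used=1 → run H
t=8: queue=[A,E,D,B,F,G,C,H] q_used=0 → run A
t=9: queue=[E,D,B,F,G,C,H] q_used=0 → run E
t=10: queue=[E,D,B,F,G,C,H] q_used=1 → run E
t=11: queue=[D,B,F,G,C,H,E] q_used=0 → run D
t=12: queue=[D,B,F,G,C,H,E] q_used=1 → run D
t=13: queue=[B,F,G,C,H,E,D] q_used=0 → run B
t=14: queue=[B,F,G,C,H,E,D] q_used=1 → run B
t=15: queue=[F,G,C,H,E,D,B] q_used=0 → run F
t=16: queue=[F,G,C,H,E,D,B] q_used=1 → run F
t=17: queue=[G,C,H,E,D,B,F] q_used=0 → run G
t=18: queue=[G,C,H,E,D,B,F] q_used=1 → run G
t=19: queue=[C,H,E,D,B,F,G] q_used=0 → run C
t=20: queue=[H,E,D,B,F,G] q_used=0 → run H
t=21: queue=[H,E,D,B,F,G] q_used=1 → run H
t=22: queue=[E,D,B,F,G,H] q_used=0 → run E
t=23: queue=[E,D,B,F,G,H] q_used=1 → run E
t=24: queue=[D,B,F,G,H,E] q_used=0 → run D
t=25: queue=[D,B,F,G,H,E] q_used=1 → run D
t=26: queue=[B,F,G,H,E,D] q_used=0 → run B
t=27: queue=[B,F,G,H,E,D] q_used=1 → run B
t=28: queue=[F,G,H,E,D] q_used=0 → run F
t=29: queue=[G,H,E,D] q_used=0 → run G
t=30: queue=[G,H,E,D] q_used=1 → run G
t=31: queue=[H,E,D,G] q_used=0 → run H
t=32: queue=[H,E,D,G] q_used=1 → run H
t=33: queue=[E,D,G,H] q_used=0 → run E
t=34: queue=[E,D,G,H] q_used=1 → run E
t=35: queue=[D,G,H] q_used=0 → run D
t=36: queue=[D,G,H] q_used=1 → run D
t=37: queue=[G,H,D] q_used=0 → run G
t=38: queue=[G,H,D] q_used=1 → run G
t=39: queue=[H,D,G] q_used=0 → run H
t=40: queue=[D,G] q_used=0 → run D
t=41: queue=[D,G] q_used=1 → run D
t=42: queue=[G] q_used=0 → run G
t=43: queue=[G] q_used=1 → run G
t=44: (idle)
t=45: (idle)
t=46: (idle)
t=47: (idle)

completion order = A, C, B, F, E, H, D, G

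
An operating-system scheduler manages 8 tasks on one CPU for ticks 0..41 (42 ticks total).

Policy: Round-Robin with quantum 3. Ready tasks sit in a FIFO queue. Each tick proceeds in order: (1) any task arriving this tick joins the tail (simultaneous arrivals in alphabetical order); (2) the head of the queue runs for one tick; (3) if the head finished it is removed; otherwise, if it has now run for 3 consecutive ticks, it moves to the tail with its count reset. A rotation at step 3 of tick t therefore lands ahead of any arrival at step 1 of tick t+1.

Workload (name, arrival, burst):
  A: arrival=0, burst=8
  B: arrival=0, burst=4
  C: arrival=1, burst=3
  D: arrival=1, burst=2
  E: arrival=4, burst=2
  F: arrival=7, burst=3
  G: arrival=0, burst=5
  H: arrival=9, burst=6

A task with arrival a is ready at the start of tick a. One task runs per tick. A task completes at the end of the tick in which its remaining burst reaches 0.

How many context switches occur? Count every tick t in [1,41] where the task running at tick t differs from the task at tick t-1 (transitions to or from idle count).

t=0: queue=[A,B,G] q_used=0 → run A
t=1: queue=[A,B,G,C,D] q_used=1 → run A
t=2: queue=[A,B,G,C,D] q_used=2 → run A
t=3: queue=[B,G,C,D,A] q_used=0 → run B
t=4: queue=[B,G,C,D,A,E] q_used=1 → run B
t=5: queue=[B,G,C,D,A,E] q_used=2 → run B
t=6: queue=[G,C,D,A,E,B] q_used=0 → run G
t=7: queue=[G,C,D,A,E,B,F] q_used=1 → run G
t=8: queue=[G,C,D,A,E,B,F] q_used=2 → run G
t=9: queue=[C,D,A,E,B,F,G,H] q_used=0 → run C
t=10: queue=[C,D,A,E,B,F,G,H] q_used=1 → run C
t=11: queue=[C,D,A,E,B,F,G,H] q_used=2 → run C
t=12: queue=[D,A,E,B,F,G,H] q_used=0 → run D
t=13: queue=[D,A,E,B,F,G,H] q_used=1 → run D
t=14: queue=[A,E,B,F,G,H] q_used=0 → run A
t=15: queue=[A,E,B,F,G,H] q_used=1 → run A
t=16: queue=[A,E,B,F,G,H] q_used=2 → run A
t=17: queue=[E,B,F,G,H,A] q_used=0 → run E
t=18: queue=[E,B,F,G,H,A] q_used=1 → run E
t=19: queue=[B,F,G,H,A] q_used=0 → run B
t=20: queue=[F,G,H,A] q_used=0 → run F
t=21: queue=[F,G,H,A] q_used=1 → run F
t=22: queue=[F,G,H,A] q_used=2 → run F
t=23: queue=[G,H,A] q_used=0 → run G
t=24: queue=[G,H,A] q_used=1 → run G
t=25: queue=[H,A] q_used=0 → run H
t=26: queue=[H,A] q_used=1 → run H
t=27: queue=[H,A] q_used=2 → run H
t=28: queue=[A,H] q_used=0 → run A
t=29: queue=[A,H] q_used=1 → run A
t=30: queue=[H] q_used=0 → run H
t=31: queue=[H] q_used=1 → run H
t=32: queue=[H] q_used=2 → run H
t=33: (idle)
t=34: (idle)
t=35: (idle)
t=36: (idle)
t=37: (idle)
t=38: (idle)
t=39: (idle)
t=40: (idle)
t=41: (idle)

context switches = 13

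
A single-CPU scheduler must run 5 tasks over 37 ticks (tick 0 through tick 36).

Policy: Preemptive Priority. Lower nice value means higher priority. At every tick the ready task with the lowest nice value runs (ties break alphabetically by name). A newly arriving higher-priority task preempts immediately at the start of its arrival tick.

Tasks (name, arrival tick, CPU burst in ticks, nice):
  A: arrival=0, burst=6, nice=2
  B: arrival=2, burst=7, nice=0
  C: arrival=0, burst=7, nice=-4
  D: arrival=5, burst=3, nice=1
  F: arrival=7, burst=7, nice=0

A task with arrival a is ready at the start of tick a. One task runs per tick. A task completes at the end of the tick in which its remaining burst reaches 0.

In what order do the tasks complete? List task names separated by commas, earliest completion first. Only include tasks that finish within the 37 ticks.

completion order = C, B, F, D, A

t=0: ready={A,C} → run C
t=1: ready={A,C} → run C
t=2: ready={A,B,C} → run C
t=3: ready={A,B,C} → run C
t=4: ready={A,B,C} → run C
t=5: ready={A,B,C,D} → run C
t=6: ready={A,B,C,D} → run C
t=7: ready={A,B,D,F} → run B
t=8: ready={A,B,D,F} → run B
t=9: ready={A,B,D,F} → run B
t=10: ready={A,B,D,F} → run B
t=11: ready={A,B,D,F} → run B
t=12: ready={A,B,D,F} → run B
t=13: ready={A,B,D,F} → run B
t=14: ready={A,D,F} → run F
t=15: ready={A,D,F} → run F
t=16: ready={A,D,F} → run F
t=17: ready={A,D,F} → run F
t=18: ready={A,D,F} → run F
t=19: ready={A,D,F} → run F
t=20: ready={A,D,F} → run F
t=21: ready={A,D} → run D
t=22: ready={A,D} → run D
t=23: ready={A,D} → run D
t=24: ready={A} → run A
t=25: ready={A} → run A
t=26: ready={A} → run A
t=27: ready={A} → run A
t=28: ready={A} → run A
t=29: ready={A} → run A
t=30: (idle)
t=31: (idle)
t=32: (idle)
t=33: (idle)
t=34: (idle)
t=35: (idle)
t=36: (idle)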